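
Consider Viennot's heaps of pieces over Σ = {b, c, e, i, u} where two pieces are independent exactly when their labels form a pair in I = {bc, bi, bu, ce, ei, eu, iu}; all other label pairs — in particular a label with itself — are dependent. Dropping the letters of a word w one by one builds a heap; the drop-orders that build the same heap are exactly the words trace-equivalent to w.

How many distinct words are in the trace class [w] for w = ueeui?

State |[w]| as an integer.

0(u) covers ∅
1(e) covers ∅
2(e) covers 1:e
3(u) covers 0:u
4(i) covers ∅
floor of heap: 0:u, 1:e, 4:i
completions by unplaced set U, small U first (add the entries for U minus each lowest piece of U):
  |U|=1: {2}:1  {3}:1  {4}:1
  |U|=2: {0,3}:1  {1,2}:1  {2,3}:2  {2,4}:2  {3,4}:2
  |U|=3: {0,2,3}:3  {0,3,4}:3  {1,2,3}:3  {1,2,4}:3  {2,3,4}:6
  start at 0(u): 12
  start at 1(e): 12
  start at 4(i): 6
sum over floor = 30

30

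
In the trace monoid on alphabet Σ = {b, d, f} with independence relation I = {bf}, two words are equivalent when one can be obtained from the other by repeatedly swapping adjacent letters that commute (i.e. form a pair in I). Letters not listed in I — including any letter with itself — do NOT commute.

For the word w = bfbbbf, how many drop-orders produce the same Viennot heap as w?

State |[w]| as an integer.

15

0(b) covers ∅
1(f) covers ∅
2(b) covers 0:b
3(b) covers 2:b
4(b) covers 3:b
5(f) covers 1:f
floor of heap: 0:b, 1:f
completions by unplaced set U, small U first (add the entries for U minus each lowest piece of U):
  |U|=1: {4}:1  {5}:1
  |U|=2: {1,5}:1  {3,4}:1  {4,5}:2
  |U|=3: {1,4,5}:3  {2,3,4}:1  {3,4,5}:3
  |U|=4: {0,2,3,4}:1  {1,3,4,5}:6  {2,3,4,5}:4
  start at 0(b): 10
  start at 1(f): 5
sum over floor = 15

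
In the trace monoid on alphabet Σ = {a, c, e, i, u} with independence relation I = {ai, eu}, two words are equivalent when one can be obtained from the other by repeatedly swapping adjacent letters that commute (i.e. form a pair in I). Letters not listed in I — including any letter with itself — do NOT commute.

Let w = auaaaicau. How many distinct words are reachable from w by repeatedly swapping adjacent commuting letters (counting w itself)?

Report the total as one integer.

4

0(a) covers ∅
1(u) covers 0:a
2(a) covers 1:u
3(a) covers 2:a
4(a) covers 3:a
5(i) covers 1:u
6(c) covers 4:a, 5:i
7(a) covers 6:c
8(u) covers 7:a
floor of heap: 0:a
completions by unplaced set U, small U first (add the entries for U minus each lowest piece of U):
  |U|=1: {8}:1
  |U|=2: {7,8}:1
  |U|=3: {6,7,8}:1
  |U|=4: {4,6,7,8}:1  {5,6,7,8}:1
  |U|=5: {3,4,6,7,8}:1  {4,5,6,7,8}:2
  |U|=6: {2,3,4,6,7,8}:1  {3,4,5,6,7,8}:3
  |U|=7: {2,3,4,5,6,7,8}:4
  start at 0(a): 4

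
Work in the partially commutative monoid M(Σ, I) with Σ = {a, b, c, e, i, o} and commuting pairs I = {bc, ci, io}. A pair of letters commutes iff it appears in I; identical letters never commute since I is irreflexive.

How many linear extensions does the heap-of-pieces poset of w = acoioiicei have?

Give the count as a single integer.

#0=a has no predecessor
#1=c depends on [0:a]
#2=o depends on [1:c]
#3=i depends on [0:a]
#4=o depends on [2:o]
#5=i depends on [3:i]
#6=i depends on [5:i]
#7=c depends on [4:o]
#8=e depends on [6:i, 7:c]
#9=i depends on [8:e]
sources: [0:a]
N(rest) = Σ N(rest − s) over sources s of rest; N(one piece) = 1:
  size 1 → [9]=1
  size 2 → [8,9]=1
  size 3 → [6,8,9]=1  [7,8,9]=1
  size 4 → [4,7,8,9]=1  [5,6,8,9]=1  [6,7,8,9]=2
  size 5 → [2,4,7,8,9]=1  [3,5,6,8,9]=1  [4,6,7,8,9]=3  [5,6,7,8,9]=3
  size 6 → [1,2,4,7,8,9]=1  [2,4,6,7,8,9]=4  [3,5,6,7,8,9]=4  [4,5,6,7,8,9]=6
  size 7 → [1,2,4,6,7,8,9]=5  [2,4,5,6,7,8,9]=10  [3,4,5,6,7,8,9]=10
  size 8 → [1,2,4,5,6,7,8,9]=15  [2,3,4,5,6,7,8,9]=20
  first=0(a) contributes 35

35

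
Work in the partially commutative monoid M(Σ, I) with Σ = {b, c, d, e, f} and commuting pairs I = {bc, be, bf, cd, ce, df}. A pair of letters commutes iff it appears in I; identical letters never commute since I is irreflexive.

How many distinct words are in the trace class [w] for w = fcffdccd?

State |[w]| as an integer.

28

piece 0:f — minimal
piece 1:c rests on {0:f}
piece 2:f rests on {1:c}
piece 3:f rests on {2:f}
piece 4:d — minimal
piece 5:c rests on {3:f}
piece 6:c rests on {5:c}
piece 7:d rests on {4:d}
minimal pieces: {0:f, 4:d}
ways to finish when only these pieces remain (= sum over removing one remaining piece with nothing left below it):
  1 left: {6}→1  {7}→1
  2 left: {4,7}→1  {5,6}→1  {6,7}→2
  3 left: {3,5,6}→1  {4,6,7}→3  {5,6,7}→3
  4 left: {2,3,5,6}→1  {3,5,6,7}→4  {4,5,6,7}→6
  5 left: {1,2,3,5,6}→1  {2,3,5,6,7}→5  {3,4,5,6,7}→10
  6 left: {0,1,2,3,5,6}→1  {1,2,3,5,6,7}→6  {2,3,4,5,6,7}→15
  placing 0:f first → 21 extensions
  placing 4:d first → 7 extensions
total linear extensions = 28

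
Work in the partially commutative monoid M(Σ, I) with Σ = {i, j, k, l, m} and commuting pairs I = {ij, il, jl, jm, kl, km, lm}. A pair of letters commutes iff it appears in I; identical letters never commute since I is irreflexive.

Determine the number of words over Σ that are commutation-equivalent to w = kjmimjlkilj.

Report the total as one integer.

drop 0:k onto floor
drop 1:j onto {0:k}
drop 2:m onto floor
drop 3:i onto {0:k, 2:m}
drop 4:m onto {3:i}
drop 5:j onto {1:j}
drop 6:l onto floor
drop 7:k onto {3:i, 5:j}
drop 8:i onto {4:m, 7:k}
drop 9:l onto {6:l}
drop 10:j onto {7:k}
ground layer = {0:k, 2:m, 6:l}
drop-orders for the pieces not yet dropped (sum over which currently-grounded one goes next):
  1 to go: {8} 1  {9} 1  {10} 1
  2 to go: {4,8} 1  {6,9} 1  {8,9} 2  {8,10} 2  {9,10} 2
  3 to go: {4,8,9} 3  {4,8,10} 3  {6,8,9} 3  {6,9,10} 3  {7,8,10} 2  {8,9,10} 6
  4 to go: {4,6,8,9} 6  {4,7,8,10} 5  {4,8,9,10} 12  {5,7,8,10} 2  {6,8,9,10} 12  {7,8,9,10} 8
  5 to go: {1,5,7,8,10} 2  {3,4,7,8,10} 5  {4,5,7,8,10} 7  {4,6,8,9,10} 30  {4,7,8,9,10} 25  {5,7,8,9,10} 10  {6,7,8,9,10} 20
  6 to go: {1,4,5,7,8,10} 9  {1,5,7,8,9,10} 12  {2,3,4,7,8,10} 5  {3,4,5,7,8,10} 12  {3,4,7,8,9,10} 30  {4,5,7,8,9,10} 42  {4,6,7,8,9,10} 75  {5,6,7,8,9,10} 30
  7 to go: {1,3,4,5,7,8,10} 21  {1,4,5,7,8,9,10} 63  {1,5,6,7,8,9,10} 42  {2,3,4,5,7,8,10} 17  {2,3,4,7,8,9,10} 35  {3,4,5,7,8,9,10} 84  {3,4,6,7,8,9,10} 105  {4,5,6,7,8,9,10} 147
  8 to go: {0,1,3,4,5,7,8,10} 21  {1,2,3,4,5,7,8,10} 38  {1,3,4,5,7,8,9,10} 168  {1,4,5,6,7,8,9,10} 252  {2,3,4,5,7,8,9,10} 136  {2,3,4,6,7,8,9,10} 140  {3,4,5,6,7,8,9,10} 336
  9 to go: {0,1,2,3,4,5,7,8,10} 59  {0,1,3,4,5,7,8,9,10} 189  {1,2,3,4,5,7,8,9,10} 342  {1,3,4,5,6,7,8,9,10} 756  {2,3,4,5,6,7,8,9,10} 612
  if 0:k drops first: 1710 orders
  if 2:m drops first: 945 orders
  if 6:l drops first: 590 orders
heap linearizations: 3245

3245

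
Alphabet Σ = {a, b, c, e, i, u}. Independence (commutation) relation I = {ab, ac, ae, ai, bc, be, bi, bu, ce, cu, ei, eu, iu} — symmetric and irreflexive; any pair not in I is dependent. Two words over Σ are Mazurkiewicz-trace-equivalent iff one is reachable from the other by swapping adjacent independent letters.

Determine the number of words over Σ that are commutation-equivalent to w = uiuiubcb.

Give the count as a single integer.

0(u) covers ∅
1(i) covers ∅
2(u) covers 0:u
3(i) covers 1:i
4(u) covers 2:u
5(b) covers ∅
6(c) covers 3:i
7(b) covers 5:b
floor of heap: 0:u, 1:i, 5:b
completions by unplaced set U, small U first (add the entries for U minus each lowest piece of U):
  |U|=1: {4}:1  {6}:1  {7}:1
  |U|=2: {2,4}:1  {3,6}:1  {4,6}:2  {4,7}:2  {5,7}:1  {6,7}:2
  |U|=3: {0,2,4}:1  {1,3,6}:1  {2,4,6}:3  {2,4,7}:3  {3,4,6}:3  {3,6,7}:3  {4,5,7}:3  {4,6,7}:6  {5,6,7}:3
  |U|=4: {0,2,4,6}:4  {0,2,4,7}:4  {1,3,4,6}:4  {1,3,6,7}:4  {2,3,4,6}:6  {2,4,5,7}:6  {2,4,6,7}:12  {3,4,6,7}:12  {3,5,6,7}:6  {4,5,6,7}:12
  |U|=5: {0,2,3,4,6}:10  {0,2,4,5,7}:10  {0,2,4,6,7}:20  {1,2,3,4,6}:10  {1,3,4,6,7}:20  {1,3,5,6,7}:10  {2,3,4,6,7}:30  {2,4,5,6,7}:30  {3,4,5,6,7}:30
  |U|=6: {0,1,2,3,4,6}:20  {0,2,3,4,6,7}:60  {0,2,4,5,6,7}:60  {1,2,3,4,6,7}:60  {1,3,4,5,6,7}:60  {2,3,4,5,6,7}:90
  start at 0(u): 210
  start at 1(i): 210
  start at 5(b): 140
sum over floor = 560

560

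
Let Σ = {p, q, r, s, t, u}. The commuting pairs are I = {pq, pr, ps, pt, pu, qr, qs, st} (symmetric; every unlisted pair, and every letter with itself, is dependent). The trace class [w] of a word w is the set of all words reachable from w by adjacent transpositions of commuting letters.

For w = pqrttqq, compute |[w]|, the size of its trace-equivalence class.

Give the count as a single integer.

14

drop 0:p onto floor
drop 1:q onto floor
drop 2:r onto floor
drop 3:t onto {1:q, 2:r}
drop 4:t onto {3:t}
drop 5:q onto {4:t}
drop 6:q onto {5:q}
ground layer = {0:p, 1:q, 2:r}
drop-orders for the pieces not yet dropped (sum over which currently-grounded one goes next):
  1 to go: {0} 1  {6} 1
  2 to go: {0,6} 2  {5,6} 1
  3 to go: {0,5,6} 3  {4,5,6} 1
  4 to go: {0,4,5,6} 4  {3,4,5,6} 1
  5 to go: {0,3,4,5,6} 5  {1,3,4,5,6} 1  {2,3,4,5,6} 1
  if 0:p drops first: 2 orders
  if 1:q drops first: 6 orders
  if 2:r drops first: 6 orders
heap linearizations: 14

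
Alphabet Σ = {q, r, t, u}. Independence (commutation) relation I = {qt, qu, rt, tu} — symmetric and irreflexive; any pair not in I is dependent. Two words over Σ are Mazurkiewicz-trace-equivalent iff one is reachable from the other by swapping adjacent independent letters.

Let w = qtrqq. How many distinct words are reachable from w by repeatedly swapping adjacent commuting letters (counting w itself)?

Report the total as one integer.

#0=q has no predecessor
#1=t has no predecessor
#2=r depends on [0:q]
#3=q depends on [2:r]
#4=q depends on [3:q]
sources: [0:q, 1:t]
N(rest) = Σ N(rest − s) over sources s of rest; N(one piece) = 1:
  size 1 → [1]=1  [4]=1
  size 2 → [1,4]=2  [3,4]=1
  size 3 → [1,3,4]=3  [2,3,4]=1
  first=0(q) contributes 4
  first=1(t) contributes 1
|[w]| = 5

5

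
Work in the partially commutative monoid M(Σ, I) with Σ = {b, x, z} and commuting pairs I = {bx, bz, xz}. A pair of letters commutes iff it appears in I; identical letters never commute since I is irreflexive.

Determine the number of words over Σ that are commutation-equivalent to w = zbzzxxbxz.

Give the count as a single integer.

1260

#0=z has no predecessor
#1=b has no predecessor
#2=z depends on [0:z]
#3=z depends on [2:z]
#4=x has no predecessor
#5=x depends on [4:x]
#6=b depends on [1:b]
#7=x depends on [5:x]
#8=z depends on [3:z]
sources: [0:z, 1:b, 4:x]
N(rest) = Σ N(rest − s) over sources s of rest; N(one piece) = 1:
  size 1 → [6]=1  [7]=1  [8]=1
  size 2 → [1,6]=1  [3,8]=1  [5,7]=1  [6,7]=2  [6,8]=2  [7,8]=2
  size 3 → [1,6,7]=3  [1,6,8]=3  [2,3,8]=1  [3,6,8]=3  [3,7,8]=3  [4,5,7]=1  [5,6,7]=3  [5,7,8]=3  [6,7,8]=6
  size 4 → [0,2,3,8]=1  [1,3,6,8]=6  [1,5,6,7]=6  [1,6,7,8]=12  [2,3,6,8]=4  [2,3,7,8]=4  [3,5,7,8]=6  [3,6,7,8]=12  [4,5,6,7]=4  [4,5,7,8]=4  [5,6,7,8]=12
  size 5 → [0,2,3,6,8]=5  [0,2,3,7,8]=5  [1,2,3,6,8]=10  [1,3,6,7,8]=30  [1,4,5,6,7]=10  [1,5,6,7,8]=30  [2,3,5,7,8]=10  [2,3,6,7,8]=20  [3,4,5,7,8]=10  [3,5,6,7,8]=30  [4,5,6,7,8]=20
  size 6 → [0,1,2,3,6,8]=15  [0,2,3,5,7,8]=15  [0,2,3,6,7,8]=30  [1,2,3,6,7,8]=60  [1,3,5,6,7,8]=90  [1,4,5,6,7,8]=60  [2,3,4,5,7,8]=20  [2,3,5,6,7,8]=60  [3,4,5,6,7,8]=60
  size 7 → [0,1,2,3,6,7,8]=105  [0,2,3,4,5,7,8]=35  [0,2,3,5,6,7,8]=105  [1,2,3,5,6,7,8]=210  [1,3,4,5,6,7,8]=210  [2,3,4,5,6,7,8]=140
  first=0(z) contributes 560
  first=1(b) contributes 280
  first=4(x) contributes 420
|[w]| = 1260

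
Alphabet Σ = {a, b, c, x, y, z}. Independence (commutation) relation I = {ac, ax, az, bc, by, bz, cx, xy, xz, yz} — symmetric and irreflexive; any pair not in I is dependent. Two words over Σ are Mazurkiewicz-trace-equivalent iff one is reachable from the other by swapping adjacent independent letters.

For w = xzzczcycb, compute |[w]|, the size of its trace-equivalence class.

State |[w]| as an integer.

piece 0:x — minimal
piece 1:z — minimal
piece 2:z rests on {1:z}
piece 3:c rests on {2:z}
piece 4:z rests on {3:c}
piece 5:c rests on {4:z}
piece 6:y rests on {5:c}
piece 7:c rests on {6:y}
piece 8:b rests on {0:x}
minimal pieces: {0:x, 1:z}
ways to finish when only these pieces remain (= sum over removing one remaining piece with nothing left below it):
  1 left: {7}→1  {8}→1
  2 left: {0,8}→1  {6,7}→1  {7,8}→2
  3 left: {0,7,8}→3  {5,6,7}→1  {6,7,8}→3
  4 left: {0,6,7,8}→6  {4,5,6,7}→1  {5,6,7,8}→4
  5 left: {0,5,6,7,8}→10  {3,4,5,6,7}→1  {4,5,6,7,8}→5
  6 left: {0,4,5,6,7,8}→15  {2,3,4,5,6,7}→1  {3,4,5,6,7,8}→6
  7 left: {0,3,4,5,6,7,8}→21  {1,2,3,4,5,6,7}→1  {2,3,4,5,6,7,8}→7
  placing 0:x first → 8 extensions
  placing 1:z first → 28 extensions
total linear extensions = 36

36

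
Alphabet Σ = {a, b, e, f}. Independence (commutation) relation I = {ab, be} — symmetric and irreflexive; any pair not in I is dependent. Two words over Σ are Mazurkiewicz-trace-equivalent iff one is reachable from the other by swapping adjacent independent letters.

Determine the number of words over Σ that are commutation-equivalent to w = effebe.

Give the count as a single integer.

3

0(e) covers ∅
1(f) covers 0:e
2(f) covers 1:f
3(e) covers 2:f
4(b) covers 2:f
5(e) covers 3:e
floor of heap: 0:e
completions by unplaced set U, small U first (add the entries for U minus each lowest piece of U):
  |U|=1: {4}:1  {5}:1
  |U|=2: {3,5}:1  {4,5}:2
  |U|=3: {3,4,5}:3
  |U|=4: {2,3,4,5}:3
  start at 0(e): 3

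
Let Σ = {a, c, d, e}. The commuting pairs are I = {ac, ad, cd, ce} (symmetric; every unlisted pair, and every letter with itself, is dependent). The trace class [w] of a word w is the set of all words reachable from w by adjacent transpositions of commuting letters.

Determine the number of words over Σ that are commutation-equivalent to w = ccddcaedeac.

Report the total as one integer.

0(c) covers ∅
1(c) covers 0:c
2(d) covers ∅
3(d) covers 2:d
4(c) covers 1:c
5(a) covers ∅
6(e) covers 3:d, 5:a
7(d) covers 6:e
8(e) covers 7:d
9(a) covers 8:e
10(c) covers 4:c
floor of heap: 0:c, 2:d, 5:a
completions by unplaced set U, small U first (add the entries for U minus each lowest piece of U):
  |U|=1: {9}:1  {10}:1
  |U|=2: {4,10}:1  {8,9}:1  {9,10}:2
  |U|=3: {1,4,10}:1  {4,9,10}:3  {7,8,9}:1  {8,9,10}:3
  |U|=4: {0,1,4,10}:1  {1,4,9,10}:4  {4,8,9,10}:6  {6,7,8,9}:1  {7,8,9,10}:4
  |U|=5: {0,1,4,9,10}:5  {1,4,8,9,10}:10  {3,6,7,8,9}:1  {4,7,8,9,10}:10  {5,6,7,8,9}:1  {6,7,8,9,10}:5
  |U|=6: {0,1,4,8,9,10}:15  {1,4,7,8,9,10}:20  {2,3,6,7,8,9}:1  {3,5,6,7,8,9}:2  {3,6,7,8,9,10}:6  {4,6,7,8,9,10}:15  {5,6,7,8,9,10}:6
  |U|=7: {0,1,4,7,8,9,10}:35  {1,4,6,7,8,9,10}:35  {2,3,5,6,7,8,9}:3  {2,3,6,7,8,9,10}:7  {3,4,6,7,8,9,10}:21  {3,5,6,7,8,9,10}:14  {4,5,6,7,8,9,10}:21
  |U|=8: {0,1,4,6,7,8,9,10}:70  {1,3,4,6,7,8,9,10}:56  {1,4,5,6,7,8,9,10}:56  {2,3,4,6,7,8,9,10}:28  {2,3,5,6,7,8,9,10}:24  {3,4,5,6,7,8,9,10}:56
  |U|=9: {0,1,3,4,6,7,8,9,10}:126  {0,1,4,5,6,7,8,9,10}:126  {1,2,3,4,6,7,8,9,10}:84  {1,3,4,5,6,7,8,9,10}:168  {2,3,4,5,6,7,8,9,10}:108
  start at 0(c): 360
  start at 2(d): 420
  start at 5(a): 210
sum over floor = 990

990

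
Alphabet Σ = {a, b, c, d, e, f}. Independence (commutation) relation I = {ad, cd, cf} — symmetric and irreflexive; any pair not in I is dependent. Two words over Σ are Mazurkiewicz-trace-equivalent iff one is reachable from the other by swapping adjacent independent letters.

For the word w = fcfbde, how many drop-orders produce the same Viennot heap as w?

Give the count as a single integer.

drop 0:f onto floor
drop 1:c onto floor
drop 2:f onto {0:f}
drop 3:b onto {1:c, 2:f}
drop 4:d onto {3:b}
drop 5:e onto {4:d}
ground layer = {0:f, 1:c}
drop-orders for the pieces not yet dropped (sum over which currently-grounded one goes next):
  1 to go: {5} 1
  2 to go: {4,5} 1
  3 to go: {3,4,5} 1
  4 to go: {1,3,4,5} 1  {2,3,4,5} 1
  if 0:f drops first: 2 orders
  if 1:c drops first: 1 orders
heap linearizations: 3

3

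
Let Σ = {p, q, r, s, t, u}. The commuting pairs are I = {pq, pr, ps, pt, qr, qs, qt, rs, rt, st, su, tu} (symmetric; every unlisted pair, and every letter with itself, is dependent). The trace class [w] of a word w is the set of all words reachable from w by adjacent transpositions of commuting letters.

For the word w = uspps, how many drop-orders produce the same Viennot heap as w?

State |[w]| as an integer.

#0=u has no predecessor
#1=s has no predecessor
#2=p depends on [0:u]
#3=p depends on [2:p]
#4=s depends on [1:s]
sources: [0:u, 1:s]
N(rest) = Σ N(rest − s) over sources s of rest; N(one piece) = 1:
  size 1 → [3]=1  [4]=1
  size 2 → [1,4]=1  [2,3]=1  [3,4]=2
  size 3 → [0,2,3]=1  [1,3,4]=3  [2,3,4]=3
  first=0(u) contributes 6
  first=1(s) contributes 4
|[w]| = 10

10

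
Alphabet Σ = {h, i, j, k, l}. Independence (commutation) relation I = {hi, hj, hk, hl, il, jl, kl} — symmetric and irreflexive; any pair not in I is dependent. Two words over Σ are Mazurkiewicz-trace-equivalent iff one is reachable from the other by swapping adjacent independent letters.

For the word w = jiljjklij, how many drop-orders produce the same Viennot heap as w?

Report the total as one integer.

36

#0=j has no predecessor
#1=i depends on [0:j]
#2=l has no predecessor
#3=j depends on [1:i]
#4=j depends on [3:j]
#5=k depends on [4:j]
#6=l depends on [2:l]
#7=i depends on [5:k]
#8=j depends on [7:i]
sources: [0:j, 2:l]
N(rest) = Σ N(rest − s) over sources s of rest; N(one piece) = 1:
  size 1 → [6]=1  [8]=1
  size 2 → [2,6]=1  [6,8]=2  [7,8]=1
  size 3 → [2,6,8]=3  [5,7,8]=1  [6,7,8]=3
  size 4 → [2,6,7,8]=6  [4,5,7,8]=1  [5,6,7,8]=4
  size 5 → [2,5,6,7,8]=10  [3,4,5,7,8]=1  [4,5,6,7,8]=5
  size 6 → [1,3,4,5,7,8]=1  [2,4,5,6,7,8]=15  [3,4,5,6,7,8]=6
  size 7 → [0,1,3,4,5,7,8]=1  [1,3,4,5,6,7,8]=7  [2,3,4,5,6,7,8]=21
  first=0(j) contributes 28
  first=2(l) contributes 8
|[w]| = 36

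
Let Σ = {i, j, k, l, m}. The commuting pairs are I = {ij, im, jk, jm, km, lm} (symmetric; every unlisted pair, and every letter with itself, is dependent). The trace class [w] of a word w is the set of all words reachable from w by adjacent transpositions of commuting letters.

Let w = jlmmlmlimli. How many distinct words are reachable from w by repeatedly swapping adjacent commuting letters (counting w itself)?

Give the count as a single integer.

330

0(j) covers ∅
1(l) covers 0:j
2(m) covers ∅
3(m) covers 2:m
4(l) covers 1:l
5(m) covers 3:m
6(l) covers 4:l
7(i) covers 6:l
8(m) covers 5:m
9(l) covers 7:i
10(i) covers 9:l
floor of heap: 0:j, 2:m
completions by unplaced set U, small U first (add the entries for U minus each lowest piece of U):
  |U|=1: {8}:1  {10}:1
  |U|=2: {5,8}:1  {8,10}:2  {9,10}:1
  |U|=3: {3,5,8}:1  {5,8,10}:3  {7,9,10}:1  {8,9,10}:3
  |U|=4: {2,3,5,8}:1  {3,5,8,10}:4  {5,8,9,10}:6  {6,7,9,10}:1  {7,8,9,10}:4
  |U|=5: {2,3,5,8,10}:5  {3,5,8,9,10}:10  {4,6,7,9,10}:1  {5,7,8,9,10}:10  {6,7,8,9,10}:5
  |U|=6: {1,4,6,7,9,10}:1  {2,3,5,8,9,10}:15  {3,5,7,8,9,10}:20  {4,6,7,8,9,10}:6  {5,6,7,8,9,10}:15
  |U|=7: {0,1,4,6,7,9,10}:1  {1,4,6,7,8,9,10}:7  {2,3,5,7,8,9,10}:35  {3,5,6,7,8,9,10}:35  {4,5,6,7,8,9,10}:21
  |U|=8: {0,1,4,6,7,8,9,10}:8  {1,4,5,6,7,8,9,10}:28  {2,3,5,6,7,8,9,10}:70  {3,4,5,6,7,8,9,10}:56
  |U|=9: {0,1,4,5,6,7,8,9,10}:36  {1,3,4,5,6,7,8,9,10}:84  {2,3,4,5,6,7,8,9,10}:126
  start at 0(j): 210
  start at 2(m): 120
sum over floor = 330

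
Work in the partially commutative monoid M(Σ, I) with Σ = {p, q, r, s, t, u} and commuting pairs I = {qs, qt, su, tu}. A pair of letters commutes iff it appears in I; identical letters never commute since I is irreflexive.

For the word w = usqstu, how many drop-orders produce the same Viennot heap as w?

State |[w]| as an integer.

drop 0:u onto floor
drop 1:s onto floor
drop 2:q onto {0:u}
drop 3:s onto {1:s}
drop 4:t onto {3:s}
drop 5:u onto {2:q}
ground layer = {0:u, 1:s}
drop-orders for the pieces not yet dropped (sum over which currently-grounded one goes next):
  1 to go: {4} 1  {5} 1
  2 to go: {2,5} 1  {3,4} 1  {4,5} 2
  3 to go: {0,2,5} 1  {1,3,4} 1  {2,4,5} 3  {3,4,5} 3
  4 to go: {0,2,4,5} 4  {1,3,4,5} 4  {2,3,4,5} 6
  if 0:u drops first: 10 orders
  if 1:s drops first: 10 orders
heap linearizations: 20

20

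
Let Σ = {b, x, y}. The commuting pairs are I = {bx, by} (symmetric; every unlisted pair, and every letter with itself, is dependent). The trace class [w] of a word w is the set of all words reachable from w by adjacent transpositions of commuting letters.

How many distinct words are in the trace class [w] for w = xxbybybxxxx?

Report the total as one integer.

0(x) covers ∅
1(x) covers 0:x
2(b) covers ∅
3(y) covers 1:x
4(b) covers 2:b
5(y) covers 3:y
6(b) covers 4:b
7(x) covers 5:y
8(x) covers 7:x
9(x) covers 8:x
10(x) covers 9:x
floor of heap: 0:x, 2:b
completions by unplaced set U, small U first (add the entries for U minus each lowest piece of U):
  |U|=1: {6}:1  {10}:1
  |U|=2: {4,6}:1  {6,10}:2  {9,10}:1
  |U|=3: {2,4,6}:1  {4,6,10}:3  {6,9,10}:3  {8,9,10}:1
  |U|=4: {2,4,6,10}:4  {4,6,9,10}:6  {6,8,9,10}:4  {7,8,9,10}:1
  |U|=5: {2,4,6,9,10}:10  {4,6,8,9,10}:10  {5,7,8,9,10}:1  {6,7,8,9,10}:5
  |U|=6: {2,4,6,8,9,10}:20  {3,5,7,8,9,10}:1  {4,6,7,8,9,10}:15  {5,6,7,8,9,10}:6
  |U|=7: {1,3,5,7,8,9,10}:1  {2,4,6,7,8,9,10}:35  {3,5,6,7,8,9,10}:7  {4,5,6,7,8,9,10}:21
  |U|=8: {0,1,3,5,7,8,9,10}:1  {1,3,5,6,7,8,9,10}:8  {2,4,5,6,7,8,9,10}:56  {3,4,5,6,7,8,9,10}:28
  |U|=9: {0,1,3,5,6,7,8,9,10}:9  {1,3,4,5,6,7,8,9,10}:36  {2,3,4,5,6,7,8,9,10}:84
  start at 0(x): 120
  start at 2(b): 45
sum over floor = 165

165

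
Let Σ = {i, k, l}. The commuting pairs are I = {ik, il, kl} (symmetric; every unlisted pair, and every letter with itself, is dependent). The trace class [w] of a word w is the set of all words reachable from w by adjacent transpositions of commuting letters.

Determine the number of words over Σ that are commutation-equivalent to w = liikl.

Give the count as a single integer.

0(l) covers ∅
1(i) covers ∅
2(i) covers 1:i
3(k) covers ∅
4(l) covers 0:l
floor of heap: 0:l, 1:i, 3:k
completions by unplaced set U, small U first (add the entries for U minus each lowest piece of U):
  |U|=1: {2}:1  {3}:1  {4}:1
  |U|=2: {0,4}:1  {1,2}:1  {2,3}:2  {2,4}:2  {3,4}:2
  |U|=3: {0,2,4}:3  {0,3,4}:3  {1,2,3}:3  {1,2,4}:3  {2,3,4}:6
  start at 0(l): 12
  start at 1(i): 12
  start at 3(k): 6
sum over floor = 30

30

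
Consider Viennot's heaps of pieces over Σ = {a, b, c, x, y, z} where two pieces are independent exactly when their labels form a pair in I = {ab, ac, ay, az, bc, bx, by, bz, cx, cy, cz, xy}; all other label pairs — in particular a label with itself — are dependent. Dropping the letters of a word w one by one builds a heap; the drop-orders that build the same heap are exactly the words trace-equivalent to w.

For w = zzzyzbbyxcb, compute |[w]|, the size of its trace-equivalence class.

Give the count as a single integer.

#0=z has no predecessor
#1=z depends on [0:z]
#2=z depends on [1:z]
#3=y depends on [2:z]
#4=z depends on [3:y]
#5=b has no predecessor
#6=b depends on [5:b]
#7=y depends on [4:z]
#8=x depends on [4:z]
#9=c has no predecessor
#10=b depends on [6:b]
sources: [0:z, 5:b, 9:c]
N(rest) = Σ N(rest − s) over sources s of rest; N(one piece) = 1:
  size 1 → [7]=1  [8]=1  [9]=1  [10]=1
  size 2 → [6,10]=1  [7,8]=2  [7,9]=2  [7,10]=2  [8,9]=2  [8,10]=2  [9,10]=2
  size 3 → [4,7,8]=2  [5,6,10]=1  [6,7,10]=3  [6,8,10]=3  [6,9,10]=3  [7,8,9]=6  [7,8,10]=6  [7,9,10]=6  [8,9,10]=6
  size 4 → [3,4,7,8]=2  [4,7,8,9]=8  [4,7,8,10]=8  [5,6,7,10]=4  [5,6,8,10]=4  [5,6,9,10]=4  [6,7,8,10]=12  [6,7,9,10]=12  [6,8,9,10]=12  [7,8,9,10]=24
  size 5 → [2,3,4,7,8]=2  [3,4,7,8,9]=10  [3,4,7,8,10]=10  [4,6,7,8,10]=20  [4,7,8,9,10]=40  [5,6,7,8,10]=20  [5,6,7,9,10]=20  [5,6,8,9,10]=20  [6,7,8,9,10]=60
  size 6 → [1,2,3,4,7,8]=2  [2,3,4,7,8,9]=12  [2,3,4,7,8,10]=12  [3,4,6,7,8,10]=30  [3,4,7,8,9,10]=60  [4,5,6,7,8,10]=40  [4,6,7,8,9,10]=120  [5,6,7,8,9,10]=120
  size 7 → [0,1,2,3,4,7,8]=2  [1,2,3,4,7,8,9]=14  [1,2,3,4,7,8,10]=14  [2,3,4,6,7,8,10]=42  [2,3,4,7,8,9,10]=84  [3,4,5,6,7,8,10]=70  [3,4,6,7,8,9,10]=210  [4,5,6,7,8,9,10]=280
  size 8 → [0,1,2,3,4,7,8,9]=16  [0,1,2,3,4,7,8,10]=16  [1,2,3,4,6,7,8,10]=56  [1,2,3,4,7,8,9,10]=112  [2,3,4,5,6,7,8,10]=112  [2,3,4,6,7,8,9,10]=336  [3,4,5,6,7,8,9,10]=560
  size 9 → [0,1,2,3,4,6,7,8,10]=72  [0,1,2,3,4,7,8,9,10]=144  [1,2,3,4,5,6,7,8,10]=168  [1,2,3,4,6,7,8,9,10]=504  [2,3,4,5,6,7,8,9,10]=1008
  first=0(z) contributes 1680
  first=5(b) contributes 720
  first=9(c) contributes 240
|[w]| = 2640

2640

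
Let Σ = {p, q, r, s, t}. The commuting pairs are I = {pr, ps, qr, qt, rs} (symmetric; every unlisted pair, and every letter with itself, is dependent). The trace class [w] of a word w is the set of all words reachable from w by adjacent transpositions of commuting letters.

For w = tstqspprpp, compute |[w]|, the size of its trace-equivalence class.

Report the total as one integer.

#0=t has no predecessor
#1=s depends on [0:t]
#2=t depends on [1:s]
#3=q depends on [1:s]
#4=s depends on [2:t, 3:q]
#5=p depends on [2:t, 3:q]
#6=p depends on [5:p]
#7=r depends on [2:t]
#8=p depends on [6:p]
#9=p depends on [8:p]
sources: [0:t]
N(rest) = Σ N(rest − s) over sources s of rest; N(one piece) = 1:
  size 1 → [4]=1  [7]=1  [9]=1
  size 2 → [4,7]=2  [4,9]=2  [7,9]=2  [8,9]=1
  size 3 → [4,7,9]=6  [4,8,9]=3  [6,8,9]=1  [7,8,9]=3
  size 4 → [4,6,8,9]=4  [4,7,8,9]=12  [5,6,8,9]=1  [6,7,8,9]=4
  size 5 → [4,5,6,8,9]=5  [4,6,7,8,9]=20  [5,6,7,8,9]=5
  size 6 → [3,4,5,6,8,9]=5  [4,5,6,7,8,9]=30
  size 7 → [2,4,5,6,7,8,9]=30  [3,4,5,6,7,8,9]=35
  size 8 → [2,3,4,5,6,7,8,9]=65
  first=0(t) contributes 65

65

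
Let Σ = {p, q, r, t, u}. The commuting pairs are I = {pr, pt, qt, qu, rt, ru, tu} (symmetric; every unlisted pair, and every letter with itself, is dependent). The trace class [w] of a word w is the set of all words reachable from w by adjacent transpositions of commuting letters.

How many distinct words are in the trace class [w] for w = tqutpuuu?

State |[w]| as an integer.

56

piece 0:t — minimal
piece 1:q — minimal
piece 2:u — minimal
piece 3:t rests on {0:t}
piece 4:p rests on {1:q, 2:u}
piece 5:u rests on {4:p}
piece 6:u rests on {5:u}
piece 7:u rests on {6:u}
minimal pieces: {0:t, 1:q, 2:u}
ways to finish when only these pieces remain (= sum over removing one remaining piece with nothing left below it):
  1 left: {3}→1  {7}→1
  2 left: {0,3}→1  {3,7}→2  {6,7}→1
  3 left: {0,3,7}→3  {3,6,7}→3  {5,6,7}→1
  4 left: {0,3,6,7}→6  {3,5,6,7}→4  {4,5,6,7}→1
  5 left: {0,3,5,6,7}→10  {1,4,5,6,7}→1  {2,4,5,6,7}→1  {3,4,5,6,7}→5
  6 left: {0,3,4,5,6,7}→15  {1,2,4,5,6,7}→2  {1,3,4,5,6,7}→6  {2,3,4,5,6,7}→6
  placing 0:t first → 14 extensions
  placing 1:q first → 21 extensions
  placing 2:u first → 21 extensions
total linear extensions = 56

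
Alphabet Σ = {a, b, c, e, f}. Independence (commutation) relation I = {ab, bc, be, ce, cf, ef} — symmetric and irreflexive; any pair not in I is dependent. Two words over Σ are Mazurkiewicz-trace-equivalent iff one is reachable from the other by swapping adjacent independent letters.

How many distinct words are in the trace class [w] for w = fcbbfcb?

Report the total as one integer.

piece 0:f — minimal
piece 1:c — minimal
piece 2:b rests on {0:f}
piece 3:b rests on {2:b}
piece 4:f rests on {3:b}
piece 5:c rests on {1:c}
piece 6:b rests on {4:f}
minimal pieces: {0:f, 1:c}
ways to finish when only these pieces remain (= sum over removing one remaining piece with nothing left below it):
  1 left: {5}→1  {6}→1
  2 left: {1,5}→1  {4,6}→1  {5,6}→2
  3 left: {1,5,6}→3  {3,4,6}→1  {4,5,6}→3
  4 left: {1,4,5,6}→6  {2,3,4,6}→1  {3,4,5,6}→4
  5 left: {0,2,3,4,6}→1  {1,3,4,5,6}→10  {2,3,4,5,6}→5
  placing 0:f first → 15 extensions
  placing 1:c first → 6 extensions
total linear extensions = 21

21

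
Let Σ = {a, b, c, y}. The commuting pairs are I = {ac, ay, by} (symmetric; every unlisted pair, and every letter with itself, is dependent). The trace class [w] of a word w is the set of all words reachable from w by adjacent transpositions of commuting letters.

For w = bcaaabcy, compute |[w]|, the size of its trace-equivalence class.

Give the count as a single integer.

4

0(b) covers ∅
1(c) covers 0:b
2(a) covers 0:b
3(a) covers 2:a
4(a) covers 3:a
5(b) covers 1:c, 4:a
6(c) covers 5:b
7(y) covers 6:c
floor of heap: 0:b
completions by unplaced set U, small U first (add the entries for U minus each lowest piece of U):
  |U|=1: {7}:1
  |U|=2: {6,7}:1
  |U|=3: {5,6,7}:1
  |U|=4: {1,5,6,7}:1  {4,5,6,7}:1
  |U|=5: {1,4,5,6,7}:2  {3,4,5,6,7}:1
  |U|=6: {1,3,4,5,6,7}:3  {2,3,4,5,6,7}:1
  start at 0(b): 4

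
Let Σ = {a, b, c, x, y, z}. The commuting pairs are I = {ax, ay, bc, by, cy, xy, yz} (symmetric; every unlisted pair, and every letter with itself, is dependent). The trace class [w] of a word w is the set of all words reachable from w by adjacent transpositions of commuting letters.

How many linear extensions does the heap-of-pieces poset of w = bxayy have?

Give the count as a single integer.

20

#0=b has no predecessor
#1=x depends on [0:b]
#2=a depends on [0:b]
#3=y has no predecessor
#4=y depends on [3:y]
sources: [0:b, 3:y]
N(rest) = Σ N(rest − s) over sources s of rest; N(one piece) = 1:
  size 1 → [1]=1  [2]=1  [4]=1
  size 2 → [1,2]=2  [1,4]=2  [2,4]=2  [3,4]=1
  size 3 → [0,1,2]=2  [1,2,4]=6  [1,3,4]=3  [2,3,4]=3
  first=0(b) contributes 12
  first=3(y) contributes 8
|[w]| = 20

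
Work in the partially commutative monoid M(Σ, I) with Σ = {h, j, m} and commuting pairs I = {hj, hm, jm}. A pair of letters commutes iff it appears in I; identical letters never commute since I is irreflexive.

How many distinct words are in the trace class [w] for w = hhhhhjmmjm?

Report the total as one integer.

2520

drop 0:h onto floor
drop 1:h onto {0:h}
drop 2:h onto {1:h}
drop 3:h onto {2:h}
drop 4:h onto {3:h}
drop 5:j onto floor
drop 6:m onto floor
drop 7:m onto {6:m}
drop 8:j onto {5:j}
drop 9:m onto {7:m}
ground layer = {0:h, 5:j, 6:m}
drop-orders for the pieces not yet dropped (sum over which currently-grounded one goes next):
  1 to go: {4} 1  {8} 1  {9} 1
  2 to go: {3,4} 1  {4,8} 2  {4,9} 2  {5,8} 1  {7,9} 1  {8,9} 2
  3 to go: {2,3,4} 1  {3,4,8} 3  {3,4,9} 3  {4,5,8} 3  {4,7,9} 3  {4,8,9} 6  {5,8,9} 3  {6,7,9} 1  {7,8,9} 3
  4 to go: {1,2,3,4} 1  {2,3,4,8} 4  {2,3,4,9} 4  {3,4,5,8} 6  {3,4,7,9} 6  {3,4,8,9} 12  {4,5,8,9} 12  {4,6,7,9} 4  {4,7,8,9} 12  {5,7,8,9} 6  {6,7,8,9} 4
  5 to go: {0,1,2,3,4} 1  {1,2,3,4,8} 5  {1,2,3,4,9} 5  {2,3,4,5,8} 10  {2,3,4,7,9} 10  {2,3,4,8,9} 20  {3,4,5,8,9} 30  {3,4,6,7,9} 10  {3,4,7,8,9} 30  {4,5,7,8,9} 30  {4,6,7,8,9} 20  {5,6,7,8,9} 10
  6 to go: {0,1,2,3,4,8} 6  {0,1,2,3,4,9} 6  {1,2,3,4,5,8} 15  {1,2,3,4,7,9} 15  {1,2,3,4,8,9} 30  {2,3,4,5,8,9} 60  {2,3,4,6,7,9} 20  {2,3,4,7,8,9} 60  {3,4,5,7,8,9} 90  {3,4,6,7,8,9} 60  {4,5,6,7,8,9} 60
  7 to go: {0,1,2,3,4,5,8} 21  {0,1,2,3,4,7,9} 21  {0,1,2,3,4,8,9} 42  {1,2,3,4,5,8,9} 105  {1,2,3,4,6,7,9} 35  {1,2,3,4,7,8,9} 105  {2,3,4,5,7,8,9} 210  {2,3,4,6,7,8,9} 140  {3,4,5,6,7,8,9} 210
  8 to go: {0,1,2,3,4,5,8,9} 168  {0,1,2,3,4,6,7,9} 56  {0,1,2,3,4,7,8,9} 168  {1,2,3,4,5,7,8,9} 420  {1,2,3,4,6,7,8,9} 280  {2,3,4,5,6,7,8,9} 560
  if 0:h drops first: 1260 orders
  if 5:j drops first: 504 orders
  if 6:m drops first: 756 orders
heap linearizations: 2520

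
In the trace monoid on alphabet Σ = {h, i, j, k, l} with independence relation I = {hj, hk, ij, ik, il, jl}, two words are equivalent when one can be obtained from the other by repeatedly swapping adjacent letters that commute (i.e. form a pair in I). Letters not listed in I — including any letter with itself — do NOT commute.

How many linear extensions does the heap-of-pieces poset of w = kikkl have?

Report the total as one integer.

#0=k has no predecessor
#1=i has no predecessor
#2=k depends on [0:k]
#3=k depends on [2:k]
#4=l depends on [3:k]
sources: [0:k, 1:i]
N(rest) = Σ N(rest − s) over sources s of rest; N(one piece) = 1:
  size 1 → [1]=1  [4]=1
  size 2 → [1,4]=2  [3,4]=1
  size 3 → [1,3,4]=3  [2,3,4]=1
  first=0(k) contributes 4
  first=1(i) contributes 1
|[w]| = 5

5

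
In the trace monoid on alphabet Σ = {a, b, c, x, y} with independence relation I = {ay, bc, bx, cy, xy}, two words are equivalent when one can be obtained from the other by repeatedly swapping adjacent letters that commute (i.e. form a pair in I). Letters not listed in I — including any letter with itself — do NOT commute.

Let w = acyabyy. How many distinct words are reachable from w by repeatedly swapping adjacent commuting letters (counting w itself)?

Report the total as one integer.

drop 0:a onto floor
drop 1:c onto {0:a}
drop 2:y onto floor
drop 3:a onto {1:c}
drop 4:b onto {2:y, 3:a}
drop 5:y onto {4:b}
drop 6:y onto {5:y}
ground layer = {0:a, 2:y}
drop-orders for the pieces not yet dropped (sum over which currently-grounded one goes next):
  1 to go: {6} 1
  2 to go: {5,6} 1
  3 to go: {4,5,6} 1
  4 to go: {2,4,5,6} 1  {3,4,5,6} 1
  5 to go: {1,3,4,5,6} 1  {2,3,4,5,6} 2
  if 0:a drops first: 3 orders
  if 2:y drops first: 1 orders
heap linearizations: 4

4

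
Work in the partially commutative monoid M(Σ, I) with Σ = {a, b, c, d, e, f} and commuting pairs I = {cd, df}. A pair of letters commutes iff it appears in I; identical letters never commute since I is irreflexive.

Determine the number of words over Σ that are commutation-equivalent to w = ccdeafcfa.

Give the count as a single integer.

piece 0:c — minimal
piece 1:c rests on {0:c}
piece 2:d — minimal
piece 3:e rests on {1:c, 2:d}
piece 4:a rests on {3:e}
piece 5:f rests on {4:a}
piece 6:c rests on {5:f}
piece 7:f rests on {6:c}
piece 8:a rests on {7:f}
minimal pieces: {0:c, 2:d}
ways to finish when only these pieces remain (= sum over removing one remaining piece with nothing left below it):
  1 left: {8}→1
  2 left: {7,8}→1
  3 left: {6,7,8}→1
  4 left: {5,6,7,8}→1
  5 left: {4,5,6,7,8}→1
  6 left: {3,4,5,6,7,8}→1
  7 left: {1,3,4,5,6,7,8}→1  {2,3,4,5,6,7,8}→1
  placing 0:c first → 2 extensions
  placing 2:d first → 1 extensions
total linear extensions = 3

3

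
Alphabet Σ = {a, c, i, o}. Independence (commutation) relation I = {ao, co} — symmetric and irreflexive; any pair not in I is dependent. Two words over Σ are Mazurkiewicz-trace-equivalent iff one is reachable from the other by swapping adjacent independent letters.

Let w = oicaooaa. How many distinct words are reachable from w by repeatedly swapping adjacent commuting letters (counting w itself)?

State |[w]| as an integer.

drop 0:o onto floor
drop 1:i onto {0:o}
drop 2:c onto {1:i}
drop 3:a onto {2:c}
drop 4:o onto {1:i}
drop 5:o onto {4:o}
drop 6:a onto {3:a}
drop 7:a onto {6:a}
ground layer = {0:o}
drop-orders for the pieces not yet dropped (sum over which currently-grounded one goes next):
  1 to go: {5} 1  {7} 1
  2 to go: {4,5} 1  {5,7} 2  {6,7} 1
  3 to go: {3,6,7} 1  {4,5,7} 3  {5,6,7} 3
  4 to go: {2,3,6,7} 1  {3,5,6,7} 4  {4,5,6,7} 6
  5 to go: {2,3,5,6,7} 5  {3,4,5,6,7} 10
  6 to go: {2,3,4,5,6,7} 15
  if 0:o drops first: 15 orders

15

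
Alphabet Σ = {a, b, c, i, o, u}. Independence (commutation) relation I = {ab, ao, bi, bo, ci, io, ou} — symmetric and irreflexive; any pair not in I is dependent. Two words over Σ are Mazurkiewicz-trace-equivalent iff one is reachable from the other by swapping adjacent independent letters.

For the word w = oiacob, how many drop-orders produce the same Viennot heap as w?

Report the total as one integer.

6

piece 0:o — minimal
piece 1:i — minimal
piece 2:a rests on {1:i}
piece 3:c rests on {0:o, 2:a}
piece 4:o rests on {3:c}
piece 5:b rests on {3:c}
minimal pieces: {0:o, 1:i}
ways to finish when only these pieces remain (= sum over removing one remaining piece with nothing left below it):
  1 left: {4}→1  {5}→1
  2 left: {4,5}→2
  3 left: {3,4,5}→2
  4 left: {0,3,4,5}→2  {2,3,4,5}→2
  placing 0:o first → 2 extensions
  placing 1:i first → 4 extensions
total linear extensions = 6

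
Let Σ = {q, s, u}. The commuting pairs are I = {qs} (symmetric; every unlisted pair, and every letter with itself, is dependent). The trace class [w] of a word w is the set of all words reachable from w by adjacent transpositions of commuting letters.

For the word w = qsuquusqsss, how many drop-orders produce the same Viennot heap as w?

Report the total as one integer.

drop 0:q onto floor
drop 1:s onto floor
drop 2:u onto {0:q, 1:s}
drop 3:q onto {2:u}
drop 4:u onto {3:q}
drop 5:u onto {4:u}
drop 6:s onto {5:u}
drop 7:q onto {5:u}
drop 8:s onto {6:s}
drop 9:s onto {8:s}
drop 10:s onto {9:s}
ground layer = {0:q, 1:s}
drop-orders for the pieces not yet dropped (sum over which currently-grounded one goes next):
  1 to go: {7} 1  {10} 1
  2 to go: {7,10} 2  {9,10} 1
  3 to go: {7,9,10} 3  {8,9,10} 1
  4 to go: {6,8,9,10} 1  {7,8,9,10} 4
  5 to go: {6,7,8,9,10} 5
  6 to go: {5,6,7,8,9,10} 5
  7 to go: {4,5,6,7,8,9,10} 5
  8 to go: {3,4,5,6,7,8,9,10} 5
  9 to go: {2,3,4,5,6,7,8,9,10} 5
  if 0:q drops first: 5 orders
  if 1:s drops first: 5 orders
heap linearizations: 10

10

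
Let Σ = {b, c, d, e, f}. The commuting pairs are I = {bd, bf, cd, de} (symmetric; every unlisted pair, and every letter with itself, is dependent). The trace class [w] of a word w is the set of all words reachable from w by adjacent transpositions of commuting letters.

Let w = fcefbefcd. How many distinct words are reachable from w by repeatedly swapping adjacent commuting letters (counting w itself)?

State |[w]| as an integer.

4

drop 0:f onto floor
drop 1:c onto {0:f}
drop 2:e onto {1:c}
drop 3:f onto {2:e}
drop 4:b onto {2:e}
drop 5:e onto {3:f, 4:b}
drop 6:f onto {5:e}
drop 7:c onto {6:f}
drop 8:d onto {6:f}
ground layer = {0:f}
drop-orders for the pieces not yet dropped (sum over which currently-grounded one goes next):
  1 to go: {7} 1  {8} 1
  2 to go: {7,8} 2
  3 to go: {6,7,8} 2
  4 to go: {5,6,7,8} 2
  5 to go: {3,5,6,7,8} 2  {4,5,6,7,8} 2
  6 to go: {3,4,5,6,7,8} 4
  7 to go: {2,3,4,5,6,7,8} 4
  if 0:f drops first: 4 orders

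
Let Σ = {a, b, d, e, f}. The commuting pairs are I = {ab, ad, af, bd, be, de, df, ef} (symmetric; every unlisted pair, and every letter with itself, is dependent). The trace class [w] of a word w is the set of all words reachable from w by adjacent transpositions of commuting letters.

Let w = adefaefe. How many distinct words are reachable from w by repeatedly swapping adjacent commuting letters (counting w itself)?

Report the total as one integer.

piece 0:a — minimal
piece 1:d — minimal
piece 2:e rests on {0:a}
piece 3:f — minimal
piece 4:a rests on {2:e}
piece 5:e rests on {4:a}
piece 6:f rests on {3:f}
piece 7:e rests on {5:e}
minimal pieces: {0:a, 1:d, 3:f}
ways to finish when only these pieces remain (= sum over removing one remaining piece with nothing left below it):
  1 left: {1}→1  {6}→1  {7}→1
  2 left: {1,6}→2  {1,7}→2  {3,6}→1  {5,7}→1  {6,7}→2
  3 left: {1,3,6}→3  {1,5,7}→3  {1,6,7}→6  {3,6,7}→3  {4,5,7}→1  {5,6,7}→3
  4 left: {1,3,6,7}→12  {1,4,5,7}→4  {1,5,6,7}→12  {2,4,5,7}→1  {3,5,6,7}→6  {4,5,6,7}→4
  5 left: {0,2,4,5,7}→1  {1,2,4,5,7}→5  {1,3,5,6,7}→30  {1,4,5,6,7}→20  {2,4,5,6,7}→5  {3,4,5,6,7}→10
  6 left: {0,1,2,4,5,7}→6  {0,2,4,5,6,7}→6  {1,2,4,5,6,7}→30  {1,3,4,5,6,7}→60  {2,3,4,5,6,7}→15
  placing 0:a first → 105 extensions
  placing 1:d first → 21 extensions
  placing 3:f first → 42 extensions
total linear extensions = 168

168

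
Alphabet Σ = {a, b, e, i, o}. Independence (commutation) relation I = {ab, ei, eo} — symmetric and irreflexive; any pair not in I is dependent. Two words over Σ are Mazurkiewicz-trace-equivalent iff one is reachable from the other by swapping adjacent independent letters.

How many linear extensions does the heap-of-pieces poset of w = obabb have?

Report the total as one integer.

0(o) covers ∅
1(b) covers 0:o
2(a) covers 0:o
3(b) covers 1:b
4(b) covers 3:b
floor of heap: 0:o
completions by unplaced set U, small U first (add the entries for U minus each lowest piece of U):
  |U|=1: {2}:1  {4}:1
  |U|=2: {2,4}:2  {3,4}:1
  |U|=3: {1,3,4}:1  {2,3,4}:3
  start at 0(o): 4

4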